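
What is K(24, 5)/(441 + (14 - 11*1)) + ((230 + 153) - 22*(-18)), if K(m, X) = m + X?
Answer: 345905/444 ≈ 779.07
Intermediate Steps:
K(m, X) = X + m
K(24, 5)/(441 + (14 - 11*1)) + ((230 + 153) - 22*(-18)) = (5 + 24)/(441 + (14 - 11*1)) + ((230 + 153) - 22*(-18)) = 29/(441 + (14 - 11)) + (383 + 396) = 29/(441 + 3) + 779 = 29/444 + 779 = 345905/444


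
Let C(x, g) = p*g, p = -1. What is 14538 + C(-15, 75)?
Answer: 14463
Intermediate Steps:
C(x, g) = -g
14538 + C(-15, 75) = 14538 - 1*75 = 14538 - 75 = 14463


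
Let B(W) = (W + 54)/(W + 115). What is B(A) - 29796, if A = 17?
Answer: -3933001/132 ≈ -29795.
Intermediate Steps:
B(W) = (54 + W)/(115 + W)
B(A) - 29796 = (54 + 17)/(115 + 17) - 29796 = 71/132 - 29796 = -3933001/132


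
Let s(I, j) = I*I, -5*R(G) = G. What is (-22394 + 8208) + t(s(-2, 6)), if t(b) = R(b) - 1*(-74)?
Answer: -70564/5 ≈ -14113.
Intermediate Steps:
R(G) = -G/5
s(I, j) = I²
t(b) = 74 - b/5 (t(b) = -b/5 - 1*(-74) = -b/5 + 74 = 74 - b/5)
(-22394 + 8208) + t(s(-2, 6)) = (-22394 + 8208) + (74 - ⅕*(-2)²) = -14186 + (74 - ⅕*4) = -14186 + (74 - ⅘) = -14186 + 366/5 = -70564/5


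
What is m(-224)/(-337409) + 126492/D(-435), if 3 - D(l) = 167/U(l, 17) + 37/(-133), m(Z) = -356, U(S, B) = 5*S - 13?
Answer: 4139972327008212/109790526737 ≈ 37708.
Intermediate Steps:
U(S, B) = -13 + 5*S
D(l) = 436/133 - 167/(-13 + 5*l) (D(l) = 3 - (167/(-13 + 5*l) + 37/(-133)) = 3 - (167/(-13 + 5*l) + 37*(-1/133)) = 3 - (167/(-13 + 5*l) - 37/133) = 3 - (-37/133 + 167/(-13 + 5*l)) = 3 + (37/133 - 167/(-13 + 5*l)) = 436/133 - 167/(-13 + 5*l))
m(-224)/(-337409) + 126492/D(-435) = -356/(-337409) + 126492/(((-27879 + 2180*(-435))/(133*(-13 + 5*(-435))))) = -356*(-1/337409) + 126492/(((-27879 - 948300)/(133*(-13 - 2175)))) = 356/337409 + 126492/(((1/133)*(-976179)/(-2188))) = 356/337409 + 126492/(((1/133)*(-1/2188)*(-976179))) = 356/337409 + 126492/(976179/291004) = 356/337409 + 126492*(291004/976179) = 356/337409 + 12269892656/325393 = 4139972327008212/109790526737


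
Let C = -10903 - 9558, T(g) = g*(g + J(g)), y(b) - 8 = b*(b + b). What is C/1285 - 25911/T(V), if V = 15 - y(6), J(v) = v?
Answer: -41238217/2171650 ≈ -18.989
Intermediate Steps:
y(b) = 8 + 2*b**2 (y(b) = 8 + b*(b + b) = 8 + b*(2*b) = 8 + 2*b**2)
V = -65 (V = 15 - (8 + 2*6**2) = 15 - (8 + 2*36) = 15 - (8 + 72) = 15 - 1*80 = 15 - 80 = -65)
T(g) = 2*g**2 (T(g) = g*(g + g) = g*(2*g) = 2*g**2)
C = -20461
C/1285 - 25911/T(V) = -20461/1285 - 25911/(2*(-65)**2) = -20461*1/1285 - 25911/(2*4225) = -20461/1285 - 25911/8450 = -41238217/2171650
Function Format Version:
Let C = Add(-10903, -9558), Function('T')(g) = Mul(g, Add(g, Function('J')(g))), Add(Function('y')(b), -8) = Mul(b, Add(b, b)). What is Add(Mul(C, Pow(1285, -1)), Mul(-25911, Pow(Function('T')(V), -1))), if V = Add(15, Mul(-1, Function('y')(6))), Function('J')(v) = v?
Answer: Rational(-41238217, 2171650) ≈ -18.989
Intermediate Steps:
Function('y')(b) = Add(8, Mul(2, Pow(b, 2))) (Function('y')(b) = Add(8, Mul(b, Add(b, b))) = Add(8, Mul(b, Mul(2, b))) = Add(8, Mul(2, Pow(b, 2))))
V = -65 (V = Add(15, Mul(-1, Add(8, Mul(2, Pow(6, 2))))) = Add(15, Mul(-1, Add(8, Mul(2, 36)))) = Add(15, Mul(-1, Add(8, 72))) = Add(15, Mul(-1, 80)) = Add(15, -80) = -65)
Function('T')(g) = Mul(2, Pow(g, 2)) (Function('T')(g) = Mul(g, Add(g, g)) = Mul(g, Mul(2, g)) = Mul(2, Pow(g, 2)))
C = -20461
Add(Mul(C, Pow(1285, -1)), Mul(-25911, Pow(Function('T')(V), -1))) = Add(Mul(-20461, Pow(1285, -1)), Mul(-25911, Pow(Mul(2, Pow(-65, 2)), -1))) = Add(Mul(-20461, Rational(1, 1285)), Mul(-25911, Pow(Mul(2, 4225), -1))) = Add(Rational(-20461, 1285), Mul(-25911, Pow(8450, -1))) = Add(Rational(-20461, 1285), Mul(-25911, Rational(1, 8450))) = Add(Rational(-20461, 1285), Rational(-25911, 8450)) = Rational(-41238217, 2171650)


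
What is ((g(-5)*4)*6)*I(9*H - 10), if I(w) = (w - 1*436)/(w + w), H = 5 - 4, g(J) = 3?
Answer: 15732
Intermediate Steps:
H = 1
I(w) = (-436 + w)/(2*w) (I(w) = (w - 436)/((2*w)) = (-436 + w)*(1/(2*w)) = (-436 + w)/(2*w))
((g(-5)*4)*6)*I(9*H - 10) = ((3*4)*6)*((-436 + (9*1 - 10))/(2*(9*1 - 10))) = (12*6)*((-436 + (9 - 10))/(2*(9 - 10))) = 72*((1/2)*(-436 - 1)/(-1)) = 72*((1/2)*(-1)*(-437)) = 72*(437/2) = 15732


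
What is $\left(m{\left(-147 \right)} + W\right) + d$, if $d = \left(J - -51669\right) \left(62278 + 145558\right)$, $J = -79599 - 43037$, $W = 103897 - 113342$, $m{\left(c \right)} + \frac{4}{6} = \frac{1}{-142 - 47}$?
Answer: $- \frac{2787656796100}{189} \approx -1.4749 \cdot 10^{10}$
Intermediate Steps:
$m{\left(c \right)} = - \frac{127}{189}$ ($m{\left(c \right)} = - \frac{2}{3} + \frac{1}{-142 - 47} = - \frac{2}{3} + \frac{1}{-189} = - \frac{2}{3} - \frac{1}{189} = - \frac{127}{189}$)
$W = -9445$ ($W = 103897 - 113342 = -9445$)
$J = -122636$ ($J = -79599 - 43037 = -122636$)
$d = -14749497412$ ($d = \left(-122636 - -51669\right) \left(62278 + 145558\right) = \left(-122636 + \left(-16669 + 68338\right)\right) 207836 = \left(-122636 + 51669\right) 207836 = \left(-70967\right) 207836 = -14749497412$)
$\left(m{\left(-147 \right)} + W\right) + d = \left(- \frac{127}{189} - 9445\right) - 14749497412 = - \frac{1785232}{189} - 14749497412 = - \frac{2787656796100}{189}$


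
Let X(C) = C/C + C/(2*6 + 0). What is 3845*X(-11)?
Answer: 3845/12 ≈ 320.42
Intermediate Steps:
X(C) = 1 + C/12 (X(C) = 1 + C/(12 + 0) = 1 + C/12)
3845*X(-11) = 3845*(1 + (1/12)*(-11)) = 3845*(1 - 11/12) = 3845*(1/12) = 3845/12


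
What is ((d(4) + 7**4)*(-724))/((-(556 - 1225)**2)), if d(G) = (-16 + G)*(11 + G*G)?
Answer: 1503748/447561 ≈ 3.3599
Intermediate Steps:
d(G) = (-16 + G)*(11 + G**2)
((d(4) + 7**4)*(-724))/((-(556 - 1225)**2)) = (((-176 + 4**3 - 16*4**2 + 11*4) + 7**4)*(-724))/((-(556 - 1225)**2)) = (((-176 + 64 - 16*16 + 44) + 2401)*(-724))/((-1*(-669)**2)) = (((-176 + 64 - 256 + 44) + 2401)*(-724))/((-1*447561)) = ((-324 + 2401)*(-724))/(-447561) = (2077*(-724))*(-1/447561) = -1503748*(-1/447561) = 1503748/447561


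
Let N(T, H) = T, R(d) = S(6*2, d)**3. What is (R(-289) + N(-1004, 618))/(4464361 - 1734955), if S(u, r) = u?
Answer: 362/1364703 ≈ 0.00026526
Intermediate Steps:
R(d) = 1728 (R(d) = (6*2)**3 = 12**3 = 1728)
(R(-289) + N(-1004, 618))/(4464361 - 1734955) = (1728 - 1004)/(4464361 - 1734955) = 724/2729406 = 724*(1/2729406) = 362/1364703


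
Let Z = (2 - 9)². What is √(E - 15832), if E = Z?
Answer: I*√15783 ≈ 125.63*I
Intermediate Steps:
Z = 49 (Z = (-7)² = 49)
E = 49
√(E - 15832) = √(49 - 15832) = √(-15783) = I*√15783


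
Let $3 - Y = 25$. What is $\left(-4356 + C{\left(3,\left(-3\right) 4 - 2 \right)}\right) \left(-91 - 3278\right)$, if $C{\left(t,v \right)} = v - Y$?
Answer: $14648412$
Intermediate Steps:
$Y = -22$ ($Y = 3 - 25 = -22$)
$C{\left(t,v \right)} = 22 + v$ ($C{\left(t,v \right)} = v - -22 = v + 22 = 22 + v$)
$\left(-4356 + C{\left(3,\left(-3\right) 4 - 2 \right)}\right) \left(-91 - 3278\right) = \left(-4356 + \left(22 - 14\right)\right) \left(-91 - 3278\right) = \left(-4356 + \left(22 - 14\right)\right) \left(-3369\right) = \left(-4356 + 8\right) \left(-3369\right) = \left(-4348\right) \left(-3369\right) = 14648412$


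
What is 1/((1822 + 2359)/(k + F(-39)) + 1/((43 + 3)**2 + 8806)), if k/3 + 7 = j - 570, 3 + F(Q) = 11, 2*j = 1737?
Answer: 19277330/91331529 ≈ 0.21107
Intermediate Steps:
j = 1737/2 (j = (1/2)*1737 = 1737/2 ≈ 868.50)
F(Q) = 8 (F(Q) = -3 + 11 = 8)
k = 1749/2 (k = -21 + 3*(1737/2 - 570) = -21 + 3*(597/2) = -21 + 1791/2 = 1749/2 ≈ 874.50)
1/((1822 + 2359)/(k + F(-39)) + 1/((43 + 3)**2 + 8806)) = 1/((1822 + 2359)/(1749/2 + 8) + 1/((43 + 3)**2 + 8806)) = 1/(4181/(1765/2) + 1/(46**2 + 8806)) = 1/(4181*(2/1765) + 1/(2116 + 8806)) = 1/(8362/1765 + 1/10922) = 1/(91331529/19277330) = 19277330/91331529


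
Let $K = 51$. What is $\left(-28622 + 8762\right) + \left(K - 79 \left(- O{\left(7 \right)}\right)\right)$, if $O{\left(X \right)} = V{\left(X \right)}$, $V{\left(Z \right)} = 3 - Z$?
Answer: $-20125$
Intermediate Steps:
$O{\left(X \right)} = 3 - X$
$\left(-28622 + 8762\right) + \left(K - 79 \left(- O{\left(7 \right)}\right)\right) = \left(-28622 + 8762\right) + \left(51 - 79 \left(- (3 - 7)\right)\right) = -19860 + \left(51 - 79 \left(- (3 - 7)\right)\right) = -19860 + \left(51 - 79 \left(\left(-1\right) \left(-4\right)\right)\right) = -19860 + \left(51 - 316\right) = -19860 - 265 = -20125$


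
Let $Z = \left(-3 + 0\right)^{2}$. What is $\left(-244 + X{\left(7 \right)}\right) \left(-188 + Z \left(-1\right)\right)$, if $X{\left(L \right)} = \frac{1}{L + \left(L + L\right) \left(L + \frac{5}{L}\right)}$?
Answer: $\frac{5527623}{115} \approx 48066.0$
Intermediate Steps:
$Z = 9$ ($Z = \left(-3\right)^{2} = 9$)
$X{\left(L \right)} = \frac{1}{L + 2 L \left(L + \frac{5}{L}\right)}$
$\left(-244 + X{\left(7 \right)}\right) \left(-188 + Z \left(-1\right)\right) = \left(-244 + \frac{1}{10 + 7 + 2 \cdot 7^{2}}\right) \left(-188 + 9 \left(-1\right)\right) = \left(-244 + \frac{1}{10 + 7 + 2 \cdot 49}\right) \left(-188 - 9\right) = \left(-244 + \frac{1}{10 + 7 + 98}\right) \left(-197\right) = \left(-244 + \frac{1}{115}\right) \left(-197\right) = \left(- \frac{28059}{115}\right) \left(-197\right) = \frac{5527623}{115}$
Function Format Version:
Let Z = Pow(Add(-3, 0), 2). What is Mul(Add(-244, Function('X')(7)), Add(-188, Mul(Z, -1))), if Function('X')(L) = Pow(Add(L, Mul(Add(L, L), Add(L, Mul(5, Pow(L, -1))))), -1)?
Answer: Rational(5527623, 115) ≈ 48066.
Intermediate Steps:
Z = 9 (Z = Pow(-3, 2) = 9)
Function('X')(L) = Pow(Add(L, Mul(2, L, Add(L, Mul(5, Pow(L, -1))))), -1) (Function('X')(L) = Pow(Add(L, Mul(Mul(2, L), Add(L, Mul(5, Pow(L, -1))))), -1) = Pow(Add(L, Mul(2, L, Add(L, Mul(5, Pow(L, -1))))), -1))
Mul(Add(-244, Function('X')(7)), Add(-188, Mul(Z, -1))) = Mul(Add(-244, Pow(Add(10, 7, Mul(2, Pow(7, 2))), -1)), Add(-188, Mul(9, -1))) = Mul(Add(-244, Pow(Add(10, 7, Mul(2, 49)), -1)), Add(-188, -9)) = Mul(Add(-244, Pow(Add(10, 7, 98), -1)), -197) = Mul(Add(-244, Pow(115, -1)), -197) = Mul(Add(-244, Rational(1, 115)), -197) = Mul(Rational(-28059, 115), -197) = Rational(5527623, 115)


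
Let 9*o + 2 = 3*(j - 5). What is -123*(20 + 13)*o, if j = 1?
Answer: 6314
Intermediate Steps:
o = -14/9 (o = -2/9 + (3*(1 - 5))/9 = -2/9 + (3*(-4))/9 = -2/9 + (⅑)*(-12) = -2/9 - 4/3 = -14/9 ≈ -1.5556)
-123*(20 + 13)*o = -123*(20 + 13)*(-14)/9 = -4059*(-14)/9 = -123*(-154/3) = 6314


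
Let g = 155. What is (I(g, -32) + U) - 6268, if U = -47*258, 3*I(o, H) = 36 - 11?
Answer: -55157/3 ≈ -18386.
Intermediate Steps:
I(o, H) = 25/3 (I(o, H) = (36 - 11)/3 = (⅓)*25 = 25/3)
U = -12126
(I(g, -32) + U) - 6268 = (25/3 - 12126) - 6268 = -36353/3 - 6268 = -55157/3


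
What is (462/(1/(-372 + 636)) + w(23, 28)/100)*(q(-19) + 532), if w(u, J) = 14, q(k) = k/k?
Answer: 3250450931/50 ≈ 6.5009e+7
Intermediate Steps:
q(k) = 1
(462/(1/(-372 + 636)) + w(23, 28)/100)*(q(-19) + 532) = (462/(1/(-372 + 636)) + 14/100)*(1 + 532) = (462/(1/264) + 14*(1/100))*533 = (462/(1/264) + 7/50)*533 = (462*264 + 7/50)*533 = (121968 + 7/50)*533 = (6098407/50)*533 = 3250450931/50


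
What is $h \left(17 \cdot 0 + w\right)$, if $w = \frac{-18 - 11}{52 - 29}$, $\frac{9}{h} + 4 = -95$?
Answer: $\frac{29}{253} \approx 0.11462$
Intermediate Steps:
$h = - \frac{1}{11}$ ($h = \frac{9}{-4 - 95} = \frac{9}{-99} = 9 \left(- \frac{1}{99}\right) = - \frac{1}{11} \approx -0.090909$)
$w = - \frac{29}{23} \approx -1.2609$
$h \left(17 \cdot 0 + w\right) = - \frac{17 \cdot 0 - \frac{29}{23}}{11} = - \frac{0 - \frac{29}{23}}{11} = \left(- \frac{1}{11}\right) \left(- \frac{29}{23}\right) = \frac{29}{253}$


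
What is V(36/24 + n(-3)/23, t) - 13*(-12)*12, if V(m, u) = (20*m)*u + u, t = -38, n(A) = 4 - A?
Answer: 10642/23 ≈ 462.70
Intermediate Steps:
V(m, u) = u + 20*m*u (V(m, u) = 20*m*u + u = u + 20*m*u)
V(36/24 + n(-3)/23, t) - 13*(-12)*12 = -38*(1 + 20*(36/24 + (4 - 1*(-3))/23)) - 13*(-12)*12 = -38*(1 + 20*(36*(1/24) + (4 + 3)*(1/23))) - (-156)*12 = -38*(1 + 20*(3/2 + 7*(1/23))) - 1*(-1872) = -38*(1 + 20*(3/2 + 7/23)) + 1872 = -38*(1 + 20*(83/46)) + 1872 = -38*(1 + 830/23) + 1872 = -38*853/23 + 1872 = -32414/23 + 1872 = 10642/23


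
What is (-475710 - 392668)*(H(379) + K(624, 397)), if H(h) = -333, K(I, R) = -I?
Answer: 831037746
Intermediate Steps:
(-475710 - 392668)*(H(379) + K(624, 397)) = (-475710 - 392668)*(-333 - 1*624) = -868378*(-333 - 624) = -868378*(-957) = 831037746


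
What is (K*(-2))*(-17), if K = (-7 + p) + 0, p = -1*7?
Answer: -476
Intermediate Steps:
p = -7
K = -14 (K = (-7 - 7) + 0 = -14 + 0 = -14)
(K*(-2))*(-17) = -14*(-2)*(-17) = 28*(-17) = -476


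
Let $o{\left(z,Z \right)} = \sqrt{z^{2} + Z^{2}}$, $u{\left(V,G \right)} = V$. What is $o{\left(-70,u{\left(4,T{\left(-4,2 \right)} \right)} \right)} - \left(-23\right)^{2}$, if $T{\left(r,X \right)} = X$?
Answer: $-529 + 2 \sqrt{1229} \approx -458.89$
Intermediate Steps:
$o{\left(z,Z \right)} = \sqrt{Z^{2} + z^{2}}$
$o{\left(-70,u{\left(4,T{\left(-4,2 \right)} \right)} \right)} - \left(-23\right)^{2} = \sqrt{4^{2} + \left(-70\right)^{2}} - \left(-23\right)^{2} = \sqrt{16 + 4900} - 529 = \sqrt{4916} - 529 = 2 \sqrt{1229} - 529 = -529 + 2 \sqrt{1229}$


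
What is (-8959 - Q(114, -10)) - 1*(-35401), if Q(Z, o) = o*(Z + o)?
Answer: 27482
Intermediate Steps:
(-8959 - Q(114, -10)) - 1*(-35401) = (-8959 - (-10)*(114 - 10)) - 1*(-35401) = (-8959 - (-10)*104) + 35401 = (-8959 - 1*(-1040)) + 35401 = (-8959 + 1040) + 35401 = -7919 + 35401 = 27482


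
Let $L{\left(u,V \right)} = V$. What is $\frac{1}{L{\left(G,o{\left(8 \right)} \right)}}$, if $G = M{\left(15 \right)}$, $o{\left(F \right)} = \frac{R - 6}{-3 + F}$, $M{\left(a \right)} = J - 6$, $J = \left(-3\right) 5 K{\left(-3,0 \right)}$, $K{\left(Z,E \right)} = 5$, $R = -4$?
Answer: $- \frac{1}{2} \approx -0.5$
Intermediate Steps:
$J = -75$ ($J = \left(-3\right) 5 \cdot 5 = \left(-15\right) 5 = -75$)
$M{\left(a \right)} = -81$ ($M{\left(a \right)} = -75 - 6 = -81$)
$o{\left(F \right)} = - \frac{10}{-3 + F}$ ($o{\left(F \right)} = \frac{-4 - 6}{-3 + F} = - \frac{10}{-3 + F}$)
$G = -81$
$\frac{1}{L{\left(G,o{\left(8 \right)} \right)}} = \frac{1}{\left(-10\right) \frac{1}{-3 + 8}} = \frac{1}{\left(-10\right) \frac{1}{5}} = \frac{1}{-2} = - \frac{1}{2}$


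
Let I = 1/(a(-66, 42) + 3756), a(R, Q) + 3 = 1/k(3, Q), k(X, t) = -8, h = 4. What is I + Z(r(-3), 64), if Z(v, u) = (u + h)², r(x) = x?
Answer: 138826360/30023 ≈ 4624.0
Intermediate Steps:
a(R, Q) = -25/8 (a(R, Q) = -3 + 1/(-8) = -3 - ⅛ = -25/8)
Z(v, u) = (4 + u)² (Z(v, u) = (u + 4)² = (4 + u)²)
I = 8/30023 (I = 1/(-25/8 + 3756) = 1/(30023/8) = 8/30023 ≈ 0.00026646)
I + Z(r(-3), 64) = 8/30023 + (4 + 64)² = 8/30023 + 68² = 8/30023 + 4624 = 138826360/30023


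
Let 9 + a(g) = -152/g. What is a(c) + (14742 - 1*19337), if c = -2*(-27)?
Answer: -124384/27 ≈ -4606.8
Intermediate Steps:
c = 54
a(g) = -9 - 152/g
a(c) + (14742 - 1*19337) = (-9 - 152/54) + (14742 - 1*19337) = (-9 - 152*1/54) + (14742 - 19337) = (-9 - 76/27) - 4595 = -319/27 - 4595 = -124384/27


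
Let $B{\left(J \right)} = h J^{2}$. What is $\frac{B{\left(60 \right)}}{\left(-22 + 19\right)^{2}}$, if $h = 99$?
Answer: $39600$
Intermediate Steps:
$B{\left(J \right)} = 99 J^{2}$
$\frac{B{\left(60 \right)}}{\left(-22 + 19\right)^{2}} = \frac{99 \cdot 60^{2}}{\left(-22 + 19\right)^{2}} = \frac{99 \cdot 3600}{\left(-3\right)^{2}} = \frac{356400}{9} = 356400 \cdot \frac{1}{9} = 39600$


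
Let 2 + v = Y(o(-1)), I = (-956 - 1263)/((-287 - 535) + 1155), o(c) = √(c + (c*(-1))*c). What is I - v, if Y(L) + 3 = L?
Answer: -554/333 - I*√2 ≈ -1.6637 - 1.4142*I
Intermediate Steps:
o(c) = √(c - c²) (o(c) = √(c + (-c)*c) = √(c - c²))
Y(L) = -3 + L
I = -2219/333 (I = -2219/(-822 + 1155) = -2219/333 ≈ -6.6637)
v = -5 + I*√2 (v = -2 + (-3 + √(-(1 - 1*(-1)))) = -2 + (-3 + √(-(1 + 1))) = -2 + (-3 + √(-1*2)) = -2 + (-3 + √(-2)) = -2 + (-3 + I*√2) = -5 + I*√2 ≈ -5.0 + 1.4142*I)
I - v = -2219/333 - (-5 + I*√2) = -2219/333 + (5 - I*√2) = -554/333 - I*√2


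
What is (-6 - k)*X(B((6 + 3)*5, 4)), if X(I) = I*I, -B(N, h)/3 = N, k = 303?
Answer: -5631525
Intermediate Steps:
B(N, h) = -3*N
X(I) = I²
(-6 - k)*X(B((6 + 3)*5, 4)) = (-6 - 1*303)*(-3*(6 + 3)*5)² = (-6 - 303)*(-27*5)² = -309*(-3*45)² = -309*(-135)² = -309*18225 = -5631525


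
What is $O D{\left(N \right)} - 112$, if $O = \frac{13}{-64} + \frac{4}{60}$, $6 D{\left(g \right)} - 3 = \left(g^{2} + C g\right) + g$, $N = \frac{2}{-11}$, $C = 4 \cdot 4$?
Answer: $- \frac{78058603}{696960} \approx -112.0$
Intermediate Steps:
$C = 16$
$N = - \frac{2}{11}$ ($N = 2 \left(- \frac{1}{11}\right) = - \frac{2}{11} \approx -0.18182$)
$D{\left(g \right)} = \frac{1}{2} + \frac{g^{2}}{6} + \frac{17 g}{6}$ ($D{\left(g \right)} = \frac{1}{2} + \frac{\left(g^{2} + 16 g\right) + g}{6} = \frac{1}{2} + \frac{g^{2} + 17 g}{6} = \frac{1}{2} + \left(\frac{g^{2}}{6} + \frac{17 g}{6}\right) = \frac{1}{2} + \frac{g^{2}}{6} + \frac{17 g}{6}$)
$O = - \frac{131}{960}$ ($O = 13 \left(- \frac{1}{64}\right) + 4 \cdot \frac{1}{60} = - \frac{13}{64} + \frac{1}{15} = - \frac{131}{960} \approx -0.13646$)
$O D{\left(N \right)} - 112 = - \frac{131 \left(\frac{1}{2} + \frac{\left(- \frac{2}{11}\right)^{2}}{6} + \frac{17}{6} \left(- \frac{2}{11}\right)\right)}{960} - 112 = - \frac{131 \left(\frac{1}{2} + \frac{1}{6} \cdot \frac{4}{121} - \frac{17}{33}\right)}{960} - 112 = - \frac{131 \left(\frac{1}{2} + \frac{2}{363} - \frac{17}{33}\right)}{960} - 112 = \left(- \frac{131}{960}\right) \left(- \frac{7}{726}\right) - 112 = \frac{917}{696960} - 112 = - \frac{78058603}{696960}$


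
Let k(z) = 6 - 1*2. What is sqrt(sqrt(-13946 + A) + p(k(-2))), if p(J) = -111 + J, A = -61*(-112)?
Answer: sqrt(-107 + I*sqrt(7114)) ≈ 3.824 + 11.028*I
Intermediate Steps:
k(z) = 4 (k(z) = 6 - 2 = 4)
A = 6832
sqrt(sqrt(-13946 + A) + p(k(-2))) = sqrt(sqrt(-13946 + 6832) + (-111 + 4)) = sqrt(sqrt(-7114) - 107) = sqrt(I*sqrt(7114) - 107) = sqrt(-107 + I*sqrt(7114))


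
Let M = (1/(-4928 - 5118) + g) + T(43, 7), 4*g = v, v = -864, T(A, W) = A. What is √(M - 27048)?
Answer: I*√2747200929682/10046 ≈ 164.99*I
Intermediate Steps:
g = -216 (g = (¼)*(-864) = -216)
M = -1737959/10046 (M = (1/(-4928 - 5118) - 216) + 43 = (1/(-10046) - 216) + 43 = (-1/10046 - 216) + 43 = -2169937/10046 + 43 = -1737959/10046 ≈ -173.00)
√(M - 27048) = √(-1737959/10046 - 27048) = √(-273462167/10046) = I*√2747200929682/10046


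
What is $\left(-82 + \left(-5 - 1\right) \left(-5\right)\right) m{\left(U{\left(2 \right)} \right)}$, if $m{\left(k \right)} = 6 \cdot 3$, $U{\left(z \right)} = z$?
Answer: $-936$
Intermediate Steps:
$m{\left(k \right)} = 18$
$\left(-82 + \left(-5 - 1\right) \left(-5\right)\right) m{\left(U{\left(2 \right)} \right)} = \left(-82 + \left(-5 - 1\right) \left(-5\right)\right) 18 = \left(-82 - -30\right) 18 = \left(-82 + 30\right) 18 = \left(-52\right) 18 = -936$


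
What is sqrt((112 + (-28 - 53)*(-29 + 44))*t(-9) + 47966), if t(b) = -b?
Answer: sqrt(38039) ≈ 195.04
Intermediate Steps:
sqrt((112 + (-28 - 53)*(-29 + 44))*t(-9) + 47966) = sqrt((112 + (-28 - 53)*(-29 + 44))*(-1*(-9)) + 47966) = sqrt((112 - 81*15)*9 + 47966) = sqrt((112 - 1215)*9 + 47966) = sqrt(-1103*9 + 47966) = sqrt(-9927 + 47966) = sqrt(38039)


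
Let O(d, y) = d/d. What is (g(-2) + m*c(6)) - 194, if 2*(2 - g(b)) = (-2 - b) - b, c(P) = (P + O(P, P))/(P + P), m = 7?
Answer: -2267/12 ≈ -188.92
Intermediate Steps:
O(d, y) = 1
c(P) = (1 + P)/(2*P) (c(P) = (P + 1)/(P + P) = (1 + P)/((2*P)) = (1 + P)*(1/(2*P)) = (1 + P)/(2*P))
g(b) = 3 + b (g(b) = 2 - ((-2 - b) - b)/2 = 2 - (-2 - 2*b)/2 = 2 + (1 + b) = 3 + b)
(g(-2) + m*c(6)) - 194 = ((3 - 2) + 7*((1/2)*(1 + 6)/6)) - 194 = (1 + 7*((1/2)*(1/6)*7)) - 194 = (1 + 7*(7/12)) - 194 = (1 + 49/12) - 194 = 61/12 - 194 = -2267/12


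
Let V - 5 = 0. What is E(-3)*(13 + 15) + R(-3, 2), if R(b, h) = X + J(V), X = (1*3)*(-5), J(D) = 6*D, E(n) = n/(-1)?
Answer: 99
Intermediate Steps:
V = 5 (V = 5 + 0 = 5)
E(n) = -n (E(n) = n*(-1) = -n)
X = -15 (X = 3*(-5) = -15)
R(b, h) = 15 (R(b, h) = -15 + 6*5 = -15 + 30 = 15)
E(-3)*(13 + 15) + R(-3, 2) = (-1*(-3))*(13 + 15) + 15 = 3*28 + 15 = 84 + 15 = 99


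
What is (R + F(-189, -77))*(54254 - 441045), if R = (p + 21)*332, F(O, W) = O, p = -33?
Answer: 1614078843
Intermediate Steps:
R = -3984 (R = (-33 + 21)*332 = -12*332 = -3984)
(R + F(-189, -77))*(54254 - 441045) = (-3984 - 189)*(54254 - 441045) = -4173*(-386791) = 1614078843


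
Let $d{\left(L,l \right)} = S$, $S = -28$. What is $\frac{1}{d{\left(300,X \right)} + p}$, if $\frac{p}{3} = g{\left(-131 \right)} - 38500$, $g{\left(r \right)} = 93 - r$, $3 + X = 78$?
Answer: $- \frac{1}{114856} \approx -8.7066 \cdot 10^{-6}$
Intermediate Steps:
$X = 75$ ($X = -3 + 78 = 75$)
$d{\left(L,l \right)} = -28$
$p = -114828$ ($p = 3 \left(\left(93 - -131\right) - 38500\right) = 3 \left(\left(93 + 131\right) - 38500\right) = 3 \left(224 - 38500\right) = 3 \left(-38276\right) = -114828$)
$\frac{1}{d{\left(300,X \right)} + p} = \frac{1}{-28 - 114828} = \frac{1}{-114856} = - \frac{1}{114856}$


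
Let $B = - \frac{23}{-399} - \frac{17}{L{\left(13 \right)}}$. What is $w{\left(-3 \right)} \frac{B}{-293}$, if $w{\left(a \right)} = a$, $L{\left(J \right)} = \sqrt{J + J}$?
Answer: $\frac{23}{38969} - \frac{51 \sqrt{26}}{7618} \approx -0.033546$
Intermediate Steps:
$L{\left(J \right)} = \sqrt{2} \sqrt{J}$ ($L{\left(J \right)} = \sqrt{2 J} = \sqrt{2} \sqrt{J}$)
$B = \frac{23}{399} - \frac{17 \sqrt{26}}{26}$ ($B = - \frac{23}{-399} - \frac{17}{\sqrt{2} \sqrt{13}} = \left(-23\right) \left(- \frac{1}{399}\right) - \frac{17}{\sqrt{26}} = \frac{23}{399} - 17 \frac{\sqrt{26}}{26} = \frac{23}{399} - \frac{17 \sqrt{26}}{26} \approx -3.2763$)
$w{\left(-3 \right)} \frac{B}{-293} = - 3 \frac{\frac{23}{399} - \frac{17 \sqrt{26}}{26}}{-293} = - 3 \left(\frac{23}{399} - \frac{17 \sqrt{26}}{26}\right) \left(- \frac{1}{293}\right) = - 3 \left(- \frac{23}{116907} + \frac{17 \sqrt{26}}{7618}\right) = \frac{23}{38969} - \frac{51 \sqrt{26}}{7618}$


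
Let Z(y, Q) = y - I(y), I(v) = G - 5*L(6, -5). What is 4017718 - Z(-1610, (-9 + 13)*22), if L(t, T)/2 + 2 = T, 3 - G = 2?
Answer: 4019399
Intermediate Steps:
G = 1 (G = 3 - 1*2 = 3 - 2 = 1)
L(t, T) = -4 + 2*T
I(v) = 71 (I(v) = 1 - 5*(-4 + 2*(-5)) = 1 - 5*(-4 - 10) = 1 - 5*(-14) = 1 + 70 = 71)
Z(y, Q) = -71 + y (Z(y, Q) = y - 1*71 = y - 71 = -71 + y)
4017718 - Z(-1610, (-9 + 13)*22) = 4017718 - (-71 - 1610) = 4017718 - 1*(-1681) = 4017718 + 1681 = 4019399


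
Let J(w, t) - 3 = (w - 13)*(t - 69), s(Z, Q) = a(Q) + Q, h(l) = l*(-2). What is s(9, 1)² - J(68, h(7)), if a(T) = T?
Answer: 4566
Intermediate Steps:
h(l) = -2*l
s(Z, Q) = 2*Q (s(Z, Q) = Q + Q = 2*Q)
J(w, t) = 3 + (-69 + t)*(-13 + w) (J(w, t) = 3 + (w - 13)*(t - 69) = 3 + (-13 + w)*(-69 + t) = 3 + (-69 + t)*(-13 + w))
s(9, 1)² - J(68, h(7)) = (2*1)² - (900 - 69*68 - (-26)*7 - 2*7*68) = 2² - (900 - 4692 - 13*(-14) - 14*68) = 4 - (900 - 4692 + 182 - 952) = 4 - 1*(-4562) = 4 + 4562 = 4566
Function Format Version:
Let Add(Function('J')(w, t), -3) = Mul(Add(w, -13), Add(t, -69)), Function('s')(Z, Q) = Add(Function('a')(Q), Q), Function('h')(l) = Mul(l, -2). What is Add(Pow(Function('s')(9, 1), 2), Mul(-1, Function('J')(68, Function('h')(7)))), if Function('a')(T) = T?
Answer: 4566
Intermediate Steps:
Function('h')(l) = Mul(-2, l)
Function('s')(Z, Q) = Mul(2, Q) (Function('s')(Z, Q) = Add(Q, Q) = Mul(2, Q))
Function('J')(w, t) = Add(3, Mul(Add(-69, t), Add(-13, w))) (Function('J')(w, t) = Add(3, Mul(Add(w, -13), Add(t, -69))) = Add(3, Mul(Add(-13, w), Add(-69, t))) = Add(3, Mul(Add(-69, t), Add(-13, w))))
Add(Pow(Function('s')(9, 1), 2), Mul(-1, Function('J')(68, Function('h')(7)))) = Add(Pow(Mul(2, 1), 2), Mul(-1, Add(900, Mul(-69, 68), Mul(-13, Mul(-2, 7)), Mul(Mul(-2, 7), 68)))) = Add(Pow(2, 2), Mul(-1, Add(900, -4692, Mul(-13, -14), Mul(-14, 68)))) = Add(4, Mul(-1, Add(900, -4692, 182, -952))) = Add(4, Mul(-1, -4562)) = Add(4, 4562) = 4566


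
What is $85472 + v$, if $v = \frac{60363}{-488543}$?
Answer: $\frac{41756686933}{488543} \approx 85472.0$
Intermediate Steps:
$v = - \frac{60363}{488543}$ ($v = 60363 \left(- \frac{1}{488543}\right) = - \frac{60363}{488543} \approx -0.12356$)
$85472 + v = 85472 - \frac{60363}{488543} = \frac{41756686933}{488543}$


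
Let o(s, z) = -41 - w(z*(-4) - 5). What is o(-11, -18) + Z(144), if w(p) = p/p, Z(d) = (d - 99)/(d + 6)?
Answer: -417/10 ≈ -41.700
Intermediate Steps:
Z(d) = (-99 + d)/(6 + d)
w(p) = 1
o(s, z) = -42 (o(s, z) = -41 - 1*1 = -41 - 1 = -42)
o(-11, -18) + Z(144) = -42 + (-99 + 144)/(6 + 144) = -42 + 45/150 = -42 + (1/150)*45 = -42 + 3/10 = -417/10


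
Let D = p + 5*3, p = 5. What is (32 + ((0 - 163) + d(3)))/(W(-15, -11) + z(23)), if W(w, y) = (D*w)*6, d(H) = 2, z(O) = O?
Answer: 129/1777 ≈ 0.072594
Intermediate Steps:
D = 20 (D = 5 + 5*3 = 5 + 15 = 20)
W(w, y) = 120*w (W(w, y) = (20*w)*6 = 120*w)
(32 + ((0 - 163) + d(3)))/(W(-15, -11) + z(23)) = (32 + ((0 - 163) + 2))/(120*(-15) + 23) = (32 + (-163 + 2))/(-1800 + 23) = (32 - 161)/(-1777) = -129*(-1/1777) = 129/1777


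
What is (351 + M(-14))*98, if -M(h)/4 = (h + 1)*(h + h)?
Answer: -108290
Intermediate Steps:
M(h) = -8*h*(1 + h) (M(h) = -4*(h + 1)*(h + h) = -4*(1 + h)*2*h = -8*h*(1 + h))
(351 + M(-14))*98 = (351 - 8*(-14)*(1 - 14))*98 = (351 - 8*(-14)*(-13))*98 = (351 - 1456)*98 = -1105*98 = -108290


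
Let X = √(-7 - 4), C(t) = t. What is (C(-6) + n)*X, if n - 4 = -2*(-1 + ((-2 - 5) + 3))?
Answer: 8*I*√11 ≈ 26.533*I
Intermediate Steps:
X = I*√11 (X = √(-11) = I*√11 ≈ 3.3166*I)
n = 14 (n = 4 - 2*(-1 + ((-2 - 5) + 3)) = 4 - 2*(-1 + (-7 + 3)) = 4 - 2*(-1 - 4) = 4 - 2*(-5) = 4 + 10 = 14)
(C(-6) + n)*X = (-6 + 14)*(I*√11) = 8*(I*√11) = 8*I*√11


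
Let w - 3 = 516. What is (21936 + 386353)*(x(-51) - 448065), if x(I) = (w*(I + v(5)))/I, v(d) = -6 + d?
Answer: -182723953853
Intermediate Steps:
w = 519 (w = 3 + 516 = 519)
x(I) = (-519 + 519*I)/I (x(I) = (519*(I + (-6 + 5)))/I = (519*(I - 1))/I = (519*(-1 + I))/I = (-519 + 519*I)/I)
(21936 + 386353)*(x(-51) - 448065) = (21936 + 386353)*((519 - 519/(-51)) - 448065) = 408289*((519 - 519*(-1/51)) - 448065) = 408289*((519 + 173/17) - 448065) = 408289*(8996/17 - 448065) = 408289*(-7608109/17) = -182723953853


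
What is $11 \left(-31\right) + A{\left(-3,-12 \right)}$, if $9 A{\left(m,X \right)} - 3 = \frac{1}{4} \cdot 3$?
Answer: $- \frac{4087}{12} \approx -340.58$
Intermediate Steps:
$A{\left(m,X \right)} = \frac{5}{12}$ ($A{\left(m,X \right)} = \frac{1}{3} + \frac{\frac{1}{4} \cdot 3}{9} = \frac{1}{3} + \frac{1}{9} \cdot \frac{3}{4} = \frac{1}{3} + \frac{1}{12} = \frac{5}{12}$)
$11 \left(-31\right) + A{\left(-3,-12 \right)} = 11 \left(-31\right) + \frac{5}{12} = -341 + \frac{5}{12} = - \frac{4087}{12}$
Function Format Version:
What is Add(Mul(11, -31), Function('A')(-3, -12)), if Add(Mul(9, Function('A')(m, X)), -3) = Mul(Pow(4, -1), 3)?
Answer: Rational(-4087, 12) ≈ -340.58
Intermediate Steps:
Function('A')(m, X) = Rational(5, 12) (Function('A')(m, X) = Add(Rational(1, 3), Mul(Rational(1, 9), Mul(Pow(4, -1), 3))) = Add(Rational(1, 3), Mul(Rational(1, 9), Mul(Rational(1, 4), 3))) = Add(Rational(1, 3), Mul(Rational(1, 9), Rational(3, 4))) = Add(Rational(1, 3), Rational(1, 12)) = Rational(5, 12))
Add(Mul(11, -31), Function('A')(-3, -12)) = Add(Mul(11, -31), Rational(5, 12)) = Add(-341, Rational(5, 12)) = Rational(-4087, 12)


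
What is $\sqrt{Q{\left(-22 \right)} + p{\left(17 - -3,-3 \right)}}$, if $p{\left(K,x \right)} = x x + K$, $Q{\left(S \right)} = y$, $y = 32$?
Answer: $\sqrt{61} \approx 7.8102$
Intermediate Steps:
$Q{\left(S \right)} = 32$
$p{\left(K,x \right)} = K + x^{2}$ ($p{\left(K,x \right)} = x^{2} + K = K + x^{2}$)
$\sqrt{Q{\left(-22 \right)} + p{\left(17 - -3,-3 \right)}} = \sqrt{32 + \left(\left(17 - -3\right) + \left(-3\right)^{2}\right)} = \sqrt{32 + \left(\left(17 + 3\right) + 9\right)} = \sqrt{32 + \left(20 + 9\right)} = \sqrt{32 + 29} = \sqrt{61}$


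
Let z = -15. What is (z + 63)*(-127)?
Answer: -6096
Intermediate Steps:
(z + 63)*(-127) = (-15 + 63)*(-127) = 48*(-127) = -6096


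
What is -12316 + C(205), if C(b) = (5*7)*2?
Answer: -12246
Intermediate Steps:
C(b) = 70 (C(b) = 35*2 = 70)
-12316 + C(205) = -12316 + 70 = -12246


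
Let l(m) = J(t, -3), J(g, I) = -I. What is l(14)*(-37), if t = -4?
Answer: -111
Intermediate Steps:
l(m) = 3 (l(m) = -1*(-3) = 3)
l(14)*(-37) = 3*(-37) = -111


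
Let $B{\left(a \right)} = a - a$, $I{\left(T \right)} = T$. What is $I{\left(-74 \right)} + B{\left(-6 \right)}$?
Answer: $-74$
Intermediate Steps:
$B{\left(a \right)} = 0$
$I{\left(-74 \right)} + B{\left(-6 \right)} = -74 + 0 = -74$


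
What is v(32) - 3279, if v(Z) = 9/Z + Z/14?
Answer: -733921/224 ≈ -3276.4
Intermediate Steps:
v(Z) = 9/Z + Z/14 (v(Z) = 9/Z + Z*(1/14) = 9/Z + Z/14)
v(32) - 3279 = (9/32 + (1/14)*32) - 3279 = (9*(1/32) + 16/7) - 3279 = (9/32 + 16/7) - 3279 = 575/224 - 3279 = -733921/224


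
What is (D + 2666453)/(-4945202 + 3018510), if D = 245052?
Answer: -2911505/1926692 ≈ -1.5111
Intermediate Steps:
(D + 2666453)/(-4945202 + 3018510) = (245052 + 2666453)/(-4945202 + 3018510) = 2911505/(-1926692) = 2911505*(-1/1926692) = -2911505/1926692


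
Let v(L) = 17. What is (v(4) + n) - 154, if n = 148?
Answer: 11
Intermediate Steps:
(v(4) + n) - 154 = (17 + 148) - 154 = 165 - 154 = 11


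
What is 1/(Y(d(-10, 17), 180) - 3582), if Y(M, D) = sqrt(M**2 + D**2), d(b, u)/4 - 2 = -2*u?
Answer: -1791/6390970 - sqrt(3049)/3195485 ≈ -0.00029752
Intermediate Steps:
d(b, u) = 8 - 8*u (d(b, u) = 8 + 4*(-2*u) = 8 - 8*u)
Y(M, D) = sqrt(D**2 + M**2)
1/(Y(d(-10, 17), 180) - 3582) = 1/(sqrt(180**2 + (8 - 8*17)**2) - 3582) = 1/(sqrt(32400 + (8 - 136)**2) - 3582) = 1/(sqrt(32400 + (-128)**2) - 3582) = 1/(sqrt(32400 + 16384) - 3582) = 1/(sqrt(48784) - 3582) = 1/(4*sqrt(3049) - 3582) = 1/(-3582 + 4*sqrt(3049))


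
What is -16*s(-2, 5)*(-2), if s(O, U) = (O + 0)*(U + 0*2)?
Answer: -320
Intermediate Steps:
s(O, U) = O*U (s(O, U) = O*(U + 0) = O*U)
-16*s(-2, 5)*(-2) = -(-32)*5*(-2) = -16*(-10)*(-2) = 160*(-2) = -320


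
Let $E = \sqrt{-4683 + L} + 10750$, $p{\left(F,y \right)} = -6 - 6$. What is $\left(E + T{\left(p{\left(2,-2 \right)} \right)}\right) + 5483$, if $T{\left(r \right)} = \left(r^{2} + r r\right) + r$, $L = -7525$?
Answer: $16509 + 4 i \sqrt{763} \approx 16509.0 + 110.49 i$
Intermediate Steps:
$p{\left(F,y \right)} = -12$
$T{\left(r \right)} = r + 2 r^{2}$ ($T{\left(r \right)} = \left(r^{2} + r^{2}\right) + r = 2 r^{2} + r = r + 2 r^{2}$)
$E = 10750 + 4 i \sqrt{763}$ ($E = \sqrt{-4683 - 7525} + 10750 = \sqrt{-12208} + 10750 = 4 i \sqrt{763} + 10750 = 10750 + 4 i \sqrt{763} \approx 10750.0 + 110.49 i$)
$\left(E + T{\left(p{\left(2,-2 \right)} \right)}\right) + 5483 = \left(\left(10750 + 4 i \sqrt{763}\right) - 12 \left(1 + 2 \left(-12\right)\right)\right) + 5483 = \left(\left(10750 + 4 i \sqrt{763}\right) - 12 \left(1 - 24\right)\right) + 5483 = \left(\left(10750 + 4 i \sqrt{763}\right) - -276\right) + 5483 = \left(\left(10750 + 4 i \sqrt{763}\right) + 276\right) + 5483 = \left(11026 + 4 i \sqrt{763}\right) + 5483 = 16509 + 4 i \sqrt{763}$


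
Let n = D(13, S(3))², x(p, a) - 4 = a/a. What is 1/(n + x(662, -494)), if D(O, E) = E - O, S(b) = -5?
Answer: 1/329 ≈ 0.0030395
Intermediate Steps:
x(p, a) = 5 (x(p, a) = 4 + a/a = 4 + 1 = 5)
n = 324 (n = (-5 - 1*13)² = (-5 - 13)² = (-18)² = 324)
1/(n + x(662, -494)) = 1/(324 + 5) = 1/329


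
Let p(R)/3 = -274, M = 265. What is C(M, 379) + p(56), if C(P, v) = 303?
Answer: -519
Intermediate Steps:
p(R) = -822 (p(R) = 3*(-274) = -822)
C(M, 379) + p(56) = 303 - 822 = -519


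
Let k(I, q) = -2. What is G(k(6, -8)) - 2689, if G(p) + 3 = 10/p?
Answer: -2697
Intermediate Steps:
G(p) = -3 + 10/p
G(k(6, -8)) - 2689 = (-3 + 10/(-2)) - 2689 = (-3 + 10*(-½)) - 2689 = (-3 - 5) - 2689 = -8 - 2689 = -2697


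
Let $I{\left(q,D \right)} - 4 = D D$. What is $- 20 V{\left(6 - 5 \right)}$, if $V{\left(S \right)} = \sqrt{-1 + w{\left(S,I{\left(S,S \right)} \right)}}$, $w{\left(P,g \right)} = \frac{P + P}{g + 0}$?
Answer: $- 4 i \sqrt{15} \approx - 15.492 i$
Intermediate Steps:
$I{\left(q,D \right)} = 4 + D^{2}$ ($I{\left(q,D \right)} = 4 + D D = 4 + D^{2}$)
$w{\left(P,g \right)} = \frac{2 P}{g}$
$V{\left(S \right)} = \sqrt{-1 + \frac{2 S}{4 + S^{2}}}$
$- 20 V{\left(6 - 5 \right)} = - 20 \sqrt{\frac{-4 - \left(6 - 5\right)^{2} + 2 \left(6 - 5\right)}{4 + \left(6 - 5\right)^{2}}} = - 20 \sqrt{\frac{-4 - 1^{2} + 2 \cdot 1}{4 + 1^{2}}} = - 20 \sqrt{\frac{-4 - 1 + 2}{4 + 1}} = - 20 \sqrt{\frac{-4 - 1 + 2}{5}} = - 20 \sqrt{\frac{1}{5} \left(-3\right)} = - 20 \sqrt{- \frac{3}{5}} = - 20 \frac{i \sqrt{15}}{5} = - 4 i \sqrt{15}$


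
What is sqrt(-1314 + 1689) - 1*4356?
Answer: -4356 + 5*sqrt(15) ≈ -4336.6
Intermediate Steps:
sqrt(-1314 + 1689) - 1*4356 = sqrt(375) - 4356 = 5*sqrt(15) - 4356 = -4356 + 5*sqrt(15)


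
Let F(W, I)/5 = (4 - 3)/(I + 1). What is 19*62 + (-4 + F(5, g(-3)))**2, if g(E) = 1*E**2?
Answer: 4761/4 ≈ 1190.3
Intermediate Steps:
g(E) = E**2
F(W, I) = 5/(1 + I) (F(W, I) = 5*((4 - 3)/(I + 1)) = 5*(1/(1 + I)) = 5/(1 + I))
19*62 + (-4 + F(5, g(-3)))**2 = 19*62 + (-4 + 5/(1 + (-3)**2))**2 = 1178 + (-4 + 5/(1 + 9))**2 = 1178 + (-4 + 5/10)**2 = 1178 + (-4 + 5*(1/10))**2 = 1178 + (-4 + 1/2)**2 = 1178 + (-7/2)**2 = 1178 + 49/4 = 4761/4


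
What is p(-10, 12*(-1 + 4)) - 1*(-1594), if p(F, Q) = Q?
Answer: 1630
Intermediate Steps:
p(-10, 12*(-1 + 4)) - 1*(-1594) = 12*(-1 + 4) - 1*(-1594) = 12*3 + 1594 = 36 + 1594 = 1630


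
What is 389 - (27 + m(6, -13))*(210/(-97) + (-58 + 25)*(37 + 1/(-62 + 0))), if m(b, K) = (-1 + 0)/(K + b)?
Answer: 706714796/21049 ≈ 33575.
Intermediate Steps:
m(b, K) = -1/(K + b)
389 - (27 + m(6, -13))*(210/(-97) + (-58 + 25)*(37 + 1/(-62 + 0))) = 389 - (27 - 1/(-13 + 6))*(210/(-97) + (-58 + 25)*(37 + 1/(-62 + 0))) = 389 - (27 - 1/(-7))*(210*(-1/97) - 33*(37 + 1/(-62))) = 389 - (27 - 1*(-⅐))*(-210/97 - 33*(37 - 1/62)) = 389 - (27 + ⅐)*(-210/97 - 33*2293/62) = 389 - 190*(-210/97 - 75669/62)/7 = 389 - 190*(-7352913)/(7*6014) = 389 - 1*(-698526735/21049) = 389 + 698526735/21049 = 706714796/21049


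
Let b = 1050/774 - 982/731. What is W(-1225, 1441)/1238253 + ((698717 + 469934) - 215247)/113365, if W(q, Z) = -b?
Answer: 2588957908236331/307841391099585 ≈ 8.4100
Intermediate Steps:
b = 29/2193 (b = 1050*(1/774) - 982*1/731 = 175/129 - 982/731 = 29/2193 ≈ 0.013224)
W(q, Z) = -29/2193 (W(q, Z) = -1*29/2193 = -29/2193)
W(-1225, 1441)/1238253 + ((698717 + 469934) - 215247)/113365 = -29/2193/1238253 + ((698717 + 469934) - 215247)/113365 = -29/2193*1/1238253 + (1168651 - 215247)*(1/113365) = -29/2715488829 + 953404*(1/113365) = -29/2715488829 + 953404/113365 = 2588957908236331/307841391099585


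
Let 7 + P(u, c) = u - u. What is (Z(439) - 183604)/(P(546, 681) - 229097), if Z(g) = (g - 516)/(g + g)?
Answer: 161204389/201153312 ≈ 0.80140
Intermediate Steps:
P(u, c) = -7 (P(u, c) = -7 + (u - u) = -7 + 0 = -7)
Z(g) = (-516 + g)/(2*g) (Z(g) = (-516 + g)/((2*g)) = (-516 + g)*(1/(2*g)) = (-516 + g)/(2*g))
(Z(439) - 183604)/(P(546, 681) - 229097) = ((1/2)*(-516 + 439)/439 - 183604)/(-7 - 229097) = ((1/2)*(1/439)*(-77) - 183604)/(-229104) = (-77/878 - 183604)*(-1/229104) = -161204389/878*(-1/229104) = 161204389/201153312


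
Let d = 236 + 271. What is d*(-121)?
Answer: -61347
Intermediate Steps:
d = 507
d*(-121) = 507*(-121) = -61347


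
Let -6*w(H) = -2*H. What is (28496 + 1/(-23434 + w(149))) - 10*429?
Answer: 1698123515/70153 ≈ 24206.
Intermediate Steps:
w(H) = H/3 (w(H) = -(-1)*H/3 = H/3)
(28496 + 1/(-23434 + w(149))) - 10*429 = (28496 + 1/(-23434 + (⅓)*149)) - 10*429 = (28496 + 1/(-23434 + 149/3)) - 4290 = (28496 + 1/(-70153/3)) - 4290 = (28496 - 3/70153) - 4290 = 1999079885/70153 - 4290 = 1698123515/70153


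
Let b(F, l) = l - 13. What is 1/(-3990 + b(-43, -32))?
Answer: -1/4035 ≈ -0.00024783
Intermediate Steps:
b(F, l) = -13 + l
1/(-3990 + b(-43, -32)) = 1/(-3990 + (-13 - 32)) = 1/(-3990 - 45) = 1/(-4035) = -1/4035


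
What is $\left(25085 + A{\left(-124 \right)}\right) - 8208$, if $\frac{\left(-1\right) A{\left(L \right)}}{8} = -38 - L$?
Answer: $16189$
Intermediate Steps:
$A{\left(L \right)} = 304 + 8 L$ ($A{\left(L \right)} = - 8 \left(-38 - L\right) = 304 + 8 L$)
$\left(25085 + A{\left(-124 \right)}\right) - 8208 = \left(25085 + \left(304 + 8 \left(-124\right)\right)\right) - 8208 = \left(25085 + \left(304 - 992\right)\right) - 8208 = \left(25085 - 688\right) - 8208 = 24397 - 8208 = 16189$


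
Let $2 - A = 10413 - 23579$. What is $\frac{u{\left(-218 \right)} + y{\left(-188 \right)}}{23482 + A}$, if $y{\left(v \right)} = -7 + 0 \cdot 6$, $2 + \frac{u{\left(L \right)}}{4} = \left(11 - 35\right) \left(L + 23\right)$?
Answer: $\frac{3741}{7330} \approx 0.51037$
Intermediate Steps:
$A = 13168$ ($A = 2 - \left(10413 - 23579\right) = 2 - -13166 = 2 + 13166 = 13168$)
$u{\left(L \right)} = -2216 - 96 L$ ($u{\left(L \right)} = -8 + 4 \left(11 - 35\right) \left(L + 23\right) = -8 + 4 \left(- 24 \left(23 + L\right)\right) = -8 + 4 \left(-552 - 24 L\right) = -8 - \left(2208 + 96 L\right) = -2216 - 96 L$)
$y{\left(v \right)} = -7$ ($y{\left(v \right)} = -7 + 0 = -7$)
$\frac{u{\left(-218 \right)} + y{\left(-188 \right)}}{23482 + A} = \frac{\left(-2216 - -20928\right) - 7}{23482 + 13168} = \frac{\left(-2216 + 20928\right) - 7}{36650} = \left(18712 - 7\right) \frac{1}{36650} = 18705 \cdot \frac{1}{36650} = \frac{3741}{7330}$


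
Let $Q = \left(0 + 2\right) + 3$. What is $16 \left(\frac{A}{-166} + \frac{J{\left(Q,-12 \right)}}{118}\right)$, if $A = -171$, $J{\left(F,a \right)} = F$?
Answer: $\frac{84032}{4897} \approx 17.16$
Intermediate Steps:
$Q = 5$ ($Q = 2 + 3 = 5$)
$16 \left(\frac{A}{-166} + \frac{J{\left(Q,-12 \right)}}{118}\right) = 16 \left(- \frac{171}{-166} + \frac{5}{118}\right) = 16 \left(\left(-171\right) \left(- \frac{1}{166}\right) + 5 \cdot \frac{1}{118}\right) = 16 \left(\frac{171}{166} + \frac{5}{118}\right) = 16 \cdot \frac{5252}{4897} = \frac{84032}{4897}$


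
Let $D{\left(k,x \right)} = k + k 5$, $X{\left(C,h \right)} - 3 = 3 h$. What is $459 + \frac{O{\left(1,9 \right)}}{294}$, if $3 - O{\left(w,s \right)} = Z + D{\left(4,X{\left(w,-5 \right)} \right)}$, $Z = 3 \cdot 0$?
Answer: $\frac{6425}{14} \approx 458.93$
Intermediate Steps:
$X{\left(C,h \right)} = 3 + 3 h$
$Z = 0$
$D{\left(k,x \right)} = 6 k$ ($D{\left(k,x \right)} = k + 5 k = 6 k$)
$O{\left(w,s \right)} = -21$ ($O{\left(w,s \right)} = 3 - \left(0 + 6 \cdot 4\right) = 3 - \left(0 + 24\right) = 3 - 24 = -21$)
$459 + \frac{O{\left(1,9 \right)}}{294} = 459 - \frac{21}{294} = 459 - \frac{1}{14} = \frac{6425}{14}$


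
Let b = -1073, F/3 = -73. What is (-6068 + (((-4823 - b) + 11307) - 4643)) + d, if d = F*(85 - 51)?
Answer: -10600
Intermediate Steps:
F = -219 (F = 3*(-73) = -219)
d = -7446 (d = -219*(85 - 51) = -219*34 = -7446)
(-6068 + (((-4823 - b) + 11307) - 4643)) + d = (-6068 + (((-4823 - 1*(-1073)) + 11307) - 4643)) - 7446 = (-6068 + (((-4823 + 1073) + 11307) - 4643)) - 7446 = (-6068 + ((-3750 + 11307) - 4643)) - 7446 = (-6068 + (7557 - 4643)) - 7446 = (-6068 + 2914) - 7446 = -3154 - 7446 = -10600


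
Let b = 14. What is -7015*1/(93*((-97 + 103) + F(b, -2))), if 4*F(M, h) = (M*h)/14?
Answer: -14030/1023 ≈ -13.715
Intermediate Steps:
F(M, h) = M*h/56 (F(M, h) = ((M*h)/14)/4 = ((M*h)*(1/14))/4 = (M*h/14)/4 = M*h/56)
-7015*1/(93*((-97 + 103) + F(b, -2))) = -7015*1/(93*((-97 + 103) + (1/56)*14*(-2))) = -7015*1/(93*(6 - 1/2)) = -7015/((11/2)*93) = -7015/1023/2 = -7015*2/1023 = -14030/1023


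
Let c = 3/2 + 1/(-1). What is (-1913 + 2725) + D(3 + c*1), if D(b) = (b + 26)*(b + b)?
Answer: 2037/2 ≈ 1018.5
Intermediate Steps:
c = ½ (c = 3*(½) + 1*(-1) = 3/2 - 1 = ½ ≈ 0.50000)
D(b) = 2*b*(26 + b) (D(b) = (26 + b)*(2*b) = 2*b*(26 + b))
(-1913 + 2725) + D(3 + c*1) = (-1913 + 2725) + 2*(3 + (½)*1)*(26 + (3 + (½)*1)) = 812 + 2*(3 + ½)*(26 + (3 + ½)) = 812 + 2*(7/2)*(26 + 7/2) = 812 + 2*(7/2)*(59/2) = 812 + 413/2 = 2037/2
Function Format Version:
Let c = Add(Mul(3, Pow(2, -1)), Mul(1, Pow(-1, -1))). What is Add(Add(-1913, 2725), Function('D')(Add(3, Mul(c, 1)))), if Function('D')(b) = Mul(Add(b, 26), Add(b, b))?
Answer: Rational(2037, 2) ≈ 1018.5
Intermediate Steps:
c = Rational(1, 2) (c = Add(Mul(3, Rational(1, 2)), Mul(1, -1)) = Add(Rational(3, 2), -1) = Rational(1, 2) ≈ 0.50000)
Function('D')(b) = Mul(2, b, Add(26, b)) (Function('D')(b) = Mul(Add(26, b), Mul(2, b)) = Mul(2, b, Add(26, b)))
Add(Add(-1913, 2725), Function('D')(Add(3, Mul(c, 1)))) = Add(Add(-1913, 2725), Mul(2, Add(3, Mul(Rational(1, 2), 1)), Add(26, Add(3, Mul(Rational(1, 2), 1))))) = Add(812, Mul(2, Add(3, Rational(1, 2)), Add(26, Add(3, Rational(1, 2))))) = Add(812, Mul(2, Rational(7, 2), Add(26, Rational(7, 2)))) = Add(812, Mul(2, Rational(7, 2), Rational(59, 2))) = Add(812, Rational(413, 2)) = Rational(2037, 2)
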